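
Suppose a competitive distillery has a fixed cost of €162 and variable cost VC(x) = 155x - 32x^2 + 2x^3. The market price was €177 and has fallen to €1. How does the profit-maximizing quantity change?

MC = 155 - 64x + 6x^2; the shutdown threshold is min AVC = €27 (at x = 8).
At P = €177 ≥ min AVC, set P = MC on the rising branch: x = 11.
At P = €1 < min AVC = €27, price no longer covers variable cost at any output, so the firm shuts down: x = 0.

Output falls from 11 to 0 (the firm shuts down)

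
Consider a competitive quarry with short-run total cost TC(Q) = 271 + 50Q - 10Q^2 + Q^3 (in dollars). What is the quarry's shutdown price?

Short-run supply begins at min AVC. From VC = 50Q - 10Q^2 + Q^3, AVC = 50 - 10Q + Q^2.
At the minimum of AVC, MC = AVC. MC = 50 - 20Q + 3Q^2; setting MC = AVC gives 2Q^2 - 10Q = 0, so Q = 5. min AVC = 25.
So the shutdown price is $25.

$25 per unit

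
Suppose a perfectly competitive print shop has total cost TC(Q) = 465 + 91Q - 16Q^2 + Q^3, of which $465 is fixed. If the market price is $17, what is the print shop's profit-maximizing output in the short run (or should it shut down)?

Shut down

Strip out fixed cost: VC = 91Q - 16Q^2 + Q^3. Then AVC = 91 - 16Q + Q^2 and MC = 91 - 32Q + 3Q^2.
The AVC parabola has its vertex at Q = 16/2 = 8, where AVC = 91 - 16·8 + 8^2 = $27.
With P < min AVC ($17 < $27), every unit sold adds to the loss.
Best response: produce nothing and absorb the $465 fixed cost.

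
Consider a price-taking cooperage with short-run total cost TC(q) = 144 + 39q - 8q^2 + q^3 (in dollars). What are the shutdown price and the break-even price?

AVC = 39 - 8q + q^2; minimized at q = 4, giving min AVC = $23. That is the shutdown price.
ATC = 144/q + 39 - 8q + q^2. Setting dATC/dq = −144/q^2 − 8 + 2q = 0 gives q = 6 (since 2·6^3 − 8·6^2 = 144).
min ATC = 144/6 + 39 − 8·6 + 6^2 = $51. That is the break-even price.
Between these two prices the firm operates at a loss; above $51 it earns a profit.

Shutdown price = $23; break-even price = $51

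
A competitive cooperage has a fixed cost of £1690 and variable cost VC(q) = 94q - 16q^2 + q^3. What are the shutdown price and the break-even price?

Shutdown price = £30; break-even price = £185

AVC = 94 - 16q + q^2; minimized at q = 8, giving min AVC = £30. That is the shutdown price.
ATC = 1690/q + 94 - 16q + q^2. Setting dATC/dq = −1690/q^2 − 16 + 2q = 0 gives q = 13 (since 2·13^3 − 16·13^2 = 1690).
min ATC = 1690/13 + 94 − 16·13 + 13^2 = £185. That is the break-even price.
Between these two prices the firm operates at a loss; above £185 it earns a profit.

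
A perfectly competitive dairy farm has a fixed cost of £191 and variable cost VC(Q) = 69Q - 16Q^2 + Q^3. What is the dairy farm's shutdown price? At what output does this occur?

Short-run supply begins at min AVC. From VC = 69Q - 16Q^2 + Q^3, AVC = 69 - 16Q + Q^2.
At the minimum of AVC, MC = AVC. MC = 69 - 32Q + 3Q^2; setting MC = AVC gives 2Q^2 - 16Q = 0, so Q = 8. min AVC = 5.
For P < £5 the firm produces nothing.

£5 per unit, at Q = 8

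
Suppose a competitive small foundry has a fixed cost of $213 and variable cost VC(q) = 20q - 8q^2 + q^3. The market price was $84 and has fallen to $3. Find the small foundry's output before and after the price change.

MC = 20 - 16q + 3q^2; the shutdown threshold is min AVC = $4 (at q = 4).
With P = $84 above the shutdown price, P = MC gives q = 8.
At P = $3 < min AVC = $4, price no longer covers variable cost at any output, so the firm shuts down: q = 0.

Output falls from 8 to 0 (the firm shuts down)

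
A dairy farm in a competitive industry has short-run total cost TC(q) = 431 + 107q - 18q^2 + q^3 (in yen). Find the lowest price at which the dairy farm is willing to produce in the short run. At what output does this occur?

¥26 per unit, at q = 9

The firm shuts down when price falls below the minimum of average variable cost. AVC = VC/q = 107 - 18q + q^2.
dAVC/dq = -18 + 2q = 0 gives q = 9. min AVC = 107 - 18·9 + 9^2 = 26.
For P < ¥26 the firm produces nothing.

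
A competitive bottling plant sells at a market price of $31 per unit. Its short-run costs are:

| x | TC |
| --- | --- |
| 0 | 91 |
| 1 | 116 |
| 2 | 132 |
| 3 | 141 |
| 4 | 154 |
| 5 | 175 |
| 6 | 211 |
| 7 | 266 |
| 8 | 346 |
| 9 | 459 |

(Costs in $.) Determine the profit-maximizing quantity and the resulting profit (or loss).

Tabulate TR − TC: x=0: -91; x=1: -85; x=2: -70; x=3: -48; x=4: -30; x=5: -20; x=6: -25; x=7: -49; x=8: -98; x=9: -180.
Profit is maximized at x = 5. AVC there is 84/5 = $16.80 ≤ P, so producing beats shutting down (which would give -$91).

x = 5; profit = -$20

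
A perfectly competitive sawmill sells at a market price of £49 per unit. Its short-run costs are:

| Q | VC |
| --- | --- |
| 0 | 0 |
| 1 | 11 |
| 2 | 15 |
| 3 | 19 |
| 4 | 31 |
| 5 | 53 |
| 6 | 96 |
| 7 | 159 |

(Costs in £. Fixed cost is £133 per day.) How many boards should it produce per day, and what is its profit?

Tabulate TR − TC: Q=0: -133; Q=1: -95; Q=2: -50; Q=3: -5; Q=4: 32; Q=5: 59; Q=6: 65; Q=7: 51.
Profit is maximized at Q = 6. AVC there is 96/6 = £16 ≤ P, so producing beats shutting down (which would give -£133).

Q = 6; profit = £65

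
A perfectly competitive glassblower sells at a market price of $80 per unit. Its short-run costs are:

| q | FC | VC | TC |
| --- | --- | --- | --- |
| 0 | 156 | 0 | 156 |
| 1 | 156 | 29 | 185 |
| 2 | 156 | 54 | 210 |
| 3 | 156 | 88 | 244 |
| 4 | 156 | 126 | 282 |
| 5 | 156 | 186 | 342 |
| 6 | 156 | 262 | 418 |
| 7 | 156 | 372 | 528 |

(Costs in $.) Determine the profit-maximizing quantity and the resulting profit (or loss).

q = 6; profit = $62

Tabulate TR − TC: q=0: -156; q=1: -105; q=2: -50; q=3: -4; q=4: 38; q=5: 58; q=6: 62; q=7: 32.
Profit is maximized at q = 6. AVC there is 262/6 = $43.67 ≤ P, so producing beats shutting down (which would give -$156).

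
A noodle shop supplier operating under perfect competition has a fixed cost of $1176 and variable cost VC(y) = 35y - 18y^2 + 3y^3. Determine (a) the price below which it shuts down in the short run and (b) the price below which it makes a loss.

Shutdown price = $8; break-even price = $224

AVC = 35 - 18y + 3y^2; minimized at y = 3, giving min AVC = $8. That is the shutdown price.
ATC = 1176/y + 35 - 18y + 3y^2. Setting dATC/dy = −1176/y^2 − 18 + 6y = 0 gives y = 7 (since 6·7^3 − 18·7^2 = 1176).
min ATC = 1176/7 + 35 − 18·7 + 3·7^2 = $224. That is the break-even price.
Between these two prices the firm operates at a loss; above $224 it earns a profit.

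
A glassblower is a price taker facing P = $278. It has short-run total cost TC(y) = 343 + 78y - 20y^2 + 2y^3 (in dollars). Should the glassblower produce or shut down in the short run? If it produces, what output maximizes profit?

Produce at y = 10

Variable cost is VC = 78y - 20y^2 + 2y^3, so AVC = VC/y = 78 - 20y + 2y^2 and MC = dTC/dy = 78 - 40y + 6y^2.
The AVC parabola has its vertex at y = 20/4 = 5, where AVC = 78 - 20·5 + 2·5^2 = $28.
P = $278 exceeds min AVC = $28, so the firm stays open.
P = MC gives -200 - 40y + 6y^2 = 0, with roots -10/3 and 10. Take the larger (rising MC): y* = 10.
Check: AVC at y = 10 is $78 ≤ P, so revenue covers variable cost.
Profit = P·y − TC = 278·10 − 1123 = $1657.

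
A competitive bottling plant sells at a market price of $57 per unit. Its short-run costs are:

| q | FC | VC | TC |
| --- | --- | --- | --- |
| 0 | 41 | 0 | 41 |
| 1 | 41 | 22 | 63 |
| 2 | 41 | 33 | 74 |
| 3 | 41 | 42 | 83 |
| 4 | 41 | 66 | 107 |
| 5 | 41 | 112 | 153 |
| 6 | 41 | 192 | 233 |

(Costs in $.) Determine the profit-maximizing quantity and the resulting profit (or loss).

q = 5; profit = $132

Compute π = P·q − TC at each output: q=0: -41; q=1: -6; q=2: 40; q=3: 88; q=4: 121; q=5: 132; q=6: 109.
Profit is maximized at q = 5. AVC there is 112/5 = $22.40 ≤ P, so producing beats shutting down (which would give -$41).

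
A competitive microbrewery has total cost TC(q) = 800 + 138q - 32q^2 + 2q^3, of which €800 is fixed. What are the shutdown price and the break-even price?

Shutdown price = €10; break-even price = €98

Shutdown price = min AVC. AVC = 138 - 32q + 2q^2, with vertex at q = 8 and minimum €10.
ATC = 800/q + 138 - 32q + 2q^2. Setting dATC/dq = −800/q^2 − 32 + 4q = 0 gives q = 10 (since 4·10^3 − 32·10^2 = 800).
min ATC = 800/10 + 138 − 32·10 + 2·10^2 = €98. That is the break-even price.
For €10 ≤ P < €98 the firm produces at a loss; below €10 it shuts down.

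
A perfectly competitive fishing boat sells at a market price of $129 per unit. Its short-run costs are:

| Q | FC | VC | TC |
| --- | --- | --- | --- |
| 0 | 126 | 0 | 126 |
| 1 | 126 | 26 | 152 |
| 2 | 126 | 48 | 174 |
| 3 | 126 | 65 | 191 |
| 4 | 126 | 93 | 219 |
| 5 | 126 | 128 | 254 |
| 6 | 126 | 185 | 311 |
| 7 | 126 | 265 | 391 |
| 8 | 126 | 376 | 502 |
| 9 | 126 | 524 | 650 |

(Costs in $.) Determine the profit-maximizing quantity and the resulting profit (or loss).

Compute π = P·Q − TC at each output: Q=0: -126; Q=1: -23; Q=2: 84; Q=3: 196; Q=4: 297; Q=5: 391; Q=6: 463; Q=7: 512; Q=8: 530; Q=9: 511.
Profit is maximized at Q = 8. AVC there is 376/8 = $47 ≤ P, so producing beats shutting down (which would give -$126).

Q = 8; profit = $530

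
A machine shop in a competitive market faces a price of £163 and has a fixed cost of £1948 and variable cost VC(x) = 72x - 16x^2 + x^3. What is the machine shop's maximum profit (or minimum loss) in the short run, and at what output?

AVC = 72 - 16x + x^2 has its minimum £8 at x = 8; price £163 clears that bar, so the firm operates.
MC = 72 - 32x + 3x^2. Setting P = MC and taking the root on the rising branch gives x* = 13.
TR = 163·13 = 2119. TC = 1948 + 429 = 2377. Profit = 2119 − 2377 = -£258.
By producing, the firm covers all variable cost plus £1690 of fixed cost; shutting down would lose the full £1948.

Profit = -£258 at x = 13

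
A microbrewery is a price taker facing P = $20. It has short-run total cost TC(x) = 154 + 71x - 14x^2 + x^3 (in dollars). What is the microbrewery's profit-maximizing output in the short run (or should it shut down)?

Shut down

From TC, MC = TC'(x) = 71 - 28x + 3x^2 and AVC = VC/x = 71 - 14x + x^2.
AVC hits its minimum where MC = AVC, at x = 7, giving min AVC = 71 - 14·7 + 7^2 = $22.
With P < min AVC ($20 < $22), every unit sold adds to the loss.
Best response: produce nothing and absorb the $154 fixed cost.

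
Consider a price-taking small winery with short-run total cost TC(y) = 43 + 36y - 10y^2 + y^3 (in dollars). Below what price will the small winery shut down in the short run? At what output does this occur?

$11 per unit, at y = 5

Short-run supply begins at min AVC. From VC = 36y - 10y^2 + y^3, AVC = 36 - 10y + y^2.
dAVC/dy = -10 + 2y = 0 gives y = 5. min AVC = 36 - 10·5 + 5^2 = 11.
The firm shuts down for any P below $11.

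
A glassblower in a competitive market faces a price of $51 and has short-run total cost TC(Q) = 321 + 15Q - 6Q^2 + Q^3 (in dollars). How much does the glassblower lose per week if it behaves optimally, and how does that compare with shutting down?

AVC = 15 - 6Q + Q^2 has its minimum $6 at Q = 3; price $51 clears that bar, so the firm operates.
With MC = 15 - 12Q + 3Q^2, P = MC on the upward-sloping part at Q* = 6.
TR = 51·6 = 306. TC = 321 + 90 = 411. Profit = 306 − 411 = -$105.
By producing, the firm covers all variable cost plus $216 of fixed cost; shutting down would lose the full $321.

Profit = -$105 at Q = 6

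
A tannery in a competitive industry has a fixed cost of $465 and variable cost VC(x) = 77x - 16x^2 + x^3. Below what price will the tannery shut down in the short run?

The shutdown price is the minimum of AVC. VC = 77x - 16x^2 + x^3, so AVC = 77 - 16x + x^2.
At the minimum of AVC, MC = AVC. MC = 77 - 32x + 3x^2; setting MC = AVC gives 2x^2 - 16x = 0, so x = 8. min AVC = 13.
The firm shuts down for any P below $13.

$13 per unit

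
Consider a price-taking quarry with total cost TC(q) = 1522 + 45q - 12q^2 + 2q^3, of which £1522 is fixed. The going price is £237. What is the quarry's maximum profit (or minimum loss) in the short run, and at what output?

Profit = -£242 at q = 8

AVC = 45 - 12q + 2q^2; min AVC = £27 at q = 3. Since P = £237 ≥ min AVC, the firm produces.
MC = 45 - 24q + 6q^2. Setting P = MC and taking the root on the rising branch gives q* = 8.
TR = 237·8 = 1896. TC = 1522 + 616 = 2138. Profit = 1896 − 2138 = -£242.
That loss of £242 beats the £1522 the firm would lose by shutting down; producing recovers £1280 of fixed cost.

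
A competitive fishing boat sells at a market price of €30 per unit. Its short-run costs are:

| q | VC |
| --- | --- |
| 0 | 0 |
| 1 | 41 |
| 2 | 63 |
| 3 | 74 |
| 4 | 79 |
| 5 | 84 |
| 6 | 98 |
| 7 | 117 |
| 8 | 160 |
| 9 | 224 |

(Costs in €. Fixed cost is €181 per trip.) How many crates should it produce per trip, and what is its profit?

Profit at each row (π = 30q − TC): q=0: -181; q=1: -192; q=2: -184; q=3: -165; q=4: -140; q=5: -115; q=6: -99; q=7: -88; q=8: -101; q=9: -135.
Profit is maximized at q = 7. AVC there is 117/7 = €16.71 ≤ P, so producing beats shutting down (which would give -€181).

q = 7; profit = -€88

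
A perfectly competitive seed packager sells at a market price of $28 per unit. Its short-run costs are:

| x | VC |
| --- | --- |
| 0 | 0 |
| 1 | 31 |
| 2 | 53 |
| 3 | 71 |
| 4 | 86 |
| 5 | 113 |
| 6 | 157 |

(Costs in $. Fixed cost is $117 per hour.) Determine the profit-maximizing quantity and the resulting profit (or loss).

x = 5; profit = -$90

Compute π = P·x − TC at each output: x=0: -117; x=1: -120; x=2: -114; x=3: -104; x=4: -91; x=5: -90; x=6: -106.
Profit is maximized at x = 5. AVC there is 113/5 = $22.60 ≤ P, so producing beats shutting down (which would give -$117).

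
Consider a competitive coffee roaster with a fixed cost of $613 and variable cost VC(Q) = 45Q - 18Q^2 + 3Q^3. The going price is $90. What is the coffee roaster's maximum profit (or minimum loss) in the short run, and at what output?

AVC = 45 - 18Q + 3Q^2; min AVC = $18 at Q = 3. Since P = $90 ≥ min AVC, the firm produces.
With MC = 45 - 36Q + 9Q^2, P = MC on the upward-sloping part at Q* = 5.
TR = 90·5 = 450. TC = 613 + 150 = 763. Profit = 450 − 763 = -$313.
By producing, the firm covers all variable cost plus $300 of fixed cost; shutting down would lose the full $613.

Profit = -$313 at Q = 5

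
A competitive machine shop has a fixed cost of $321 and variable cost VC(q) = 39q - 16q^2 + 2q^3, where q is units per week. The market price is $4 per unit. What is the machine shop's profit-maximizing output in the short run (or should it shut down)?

From TC, MC = TC'(q) = 39 - 32q + 6q^2 and AVC = VC/q = 39 - 16q + 2q^2.
AVC is minimized where dAVC/dq = -16 + 4q = 0, at q = 4; min AVC = 39 - 16·4 + 2·4^2 = $7.
P = $4 lies below min AVC = $7; no output level covers variable cost.
Shutting down limits the loss to fixed cost, $321.

Shut down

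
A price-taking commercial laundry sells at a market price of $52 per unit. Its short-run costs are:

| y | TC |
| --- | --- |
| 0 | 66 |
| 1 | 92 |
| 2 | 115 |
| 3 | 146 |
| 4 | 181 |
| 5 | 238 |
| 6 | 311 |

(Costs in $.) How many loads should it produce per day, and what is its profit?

Compute π = P·y − TC at each output: y=0: -66; y=1: -40; y=2: -11; y=3: 10; y=4: 27; y=5: 22; y=6: 1.
Profit is maximized at y = 4. AVC there is 115/4 = $28.75 ≤ P, so producing beats shutting down (which would give -$66).

y = 4; profit = $27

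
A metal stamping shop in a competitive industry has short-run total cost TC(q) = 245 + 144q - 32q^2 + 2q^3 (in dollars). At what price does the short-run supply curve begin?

The shutdown price is the minimum of AVC. VC = 144q - 32q^2 + 2q^3, so AVC = 144 - 32q + 2q^2.
dAVC/dq = -32 + 4q = 0 gives q = 8. min AVC = 144 - 32·8 + 2·8^2 = 16.
For P < $16 the firm produces nothing.

$16 per unit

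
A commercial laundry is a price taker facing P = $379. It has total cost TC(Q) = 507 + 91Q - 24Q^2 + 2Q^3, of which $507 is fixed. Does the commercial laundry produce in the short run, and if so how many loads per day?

Variable cost is VC = 91Q - 24Q^2 + 2Q^3, so AVC = VC/Q = 91 - 24Q + 2Q^2 and MC = dTC/dQ = 91 - 48Q + 6Q^2.
AVC hits its minimum where MC = AVC, at Q = 6, giving min AVC = 91 - 24·6 + 2·6^2 = $19.
Because $379 ≥ $19, revenue can cover variable cost; the firm operates.
Set P = MC: 379 = 91 - 48Q + 6Q^2 → -288 - 48Q + 6Q^2 = 0. The roots are Q = -4 and Q = 12; the profit-maximizing output is on the rising part of MC, so Q* = 12.
Check: AVC at Q = 12 is $91 ≤ P, so revenue covers variable cost.
Profit = P·Q − TC = 379·12 − 1599 = $2949.

Produce at Q = 12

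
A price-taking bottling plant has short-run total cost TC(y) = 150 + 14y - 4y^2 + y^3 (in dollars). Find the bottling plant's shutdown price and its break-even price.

AVC = 14 - 4y + y^2; minimized at y = 2, giving min AVC = $10. That is the shutdown price.
ATC = 150/y + 14 - 4y + y^2. Setting dATC/dy = −150/y^2 − 4 + 2y = 0 gives y = 5 (since 2·5^3 − 4·5^2 = 150).
min ATC = 150/5 + 14 − 4·5 + 5^2 = $49. That is the break-even price.
Between these two prices the firm operates at a loss; above $49 it earns a profit.

Shutdown price = $10; break-even price = $49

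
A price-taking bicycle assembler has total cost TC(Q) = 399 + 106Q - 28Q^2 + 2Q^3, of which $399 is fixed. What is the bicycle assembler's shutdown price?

$8 per unit

Short-run supply begins at min AVC. From VC = 106Q - 28Q^2 + 2Q^3, AVC = 106 - 28Q + 2Q^2.
At the minimum of AVC, MC = AVC. MC = 106 - 56Q + 6Q^2; setting MC = AVC gives 4Q^2 - 28Q = 0, so Q = 7. min AVC = 8.
So the shutdown price is $8.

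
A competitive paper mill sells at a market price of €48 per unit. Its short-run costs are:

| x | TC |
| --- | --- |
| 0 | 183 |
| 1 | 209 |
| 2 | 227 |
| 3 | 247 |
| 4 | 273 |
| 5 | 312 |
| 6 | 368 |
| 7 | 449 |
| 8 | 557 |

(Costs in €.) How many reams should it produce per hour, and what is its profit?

Compute π = P·x − TC at each output: x=0: -183; x=1: -161; x=2: -131; x=3: -103; x=4: -81; x=5: -72; x=6: -80; x=7: -113; x=8: -173.
Profit is maximized at x = 5. AVC there is 129/5 = €25.80 ≤ P, so producing beats shutting down (which would give -€183).

x = 5; profit = -€72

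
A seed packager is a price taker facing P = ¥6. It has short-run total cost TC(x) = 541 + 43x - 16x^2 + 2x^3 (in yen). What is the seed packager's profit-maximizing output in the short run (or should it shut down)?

Variable cost is VC = 43x - 16x^2 + 2x^3, so AVC = VC/x = 43 - 16x + 2x^2 and MC = dTC/dx = 43 - 32x + 6x^2.
AVC is minimized where dAVC/dx = -16 + 4x = 0, at x = 4; min AVC = 43 - 16·4 + 2·4^2 = ¥11.
With P < min AVC (¥6 < ¥11), every unit sold adds to the loss.
Best response: produce nothing and absorb the ¥541 fixed cost.

Shut down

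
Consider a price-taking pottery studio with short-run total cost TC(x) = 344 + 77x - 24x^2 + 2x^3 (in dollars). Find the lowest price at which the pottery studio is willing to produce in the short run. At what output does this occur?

$5 per unit, at x = 6

Short-run supply begins at min AVC. From VC = 77x - 24x^2 + 2x^3, AVC = 77 - 24x + 2x^2.
At the minimum of AVC, MC = AVC. MC = 77 - 48x + 6x^2; setting MC = AVC gives 4x^2 - 24x = 0, so x = 6. min AVC = 5.
The firm shuts down for any P below $5.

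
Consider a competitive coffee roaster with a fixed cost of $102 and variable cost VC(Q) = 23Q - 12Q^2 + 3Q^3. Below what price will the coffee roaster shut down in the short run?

$11 per unit

The shutdown price is the minimum of AVC. VC = 23Q - 12Q^2 + 3Q^3, so AVC = 23 - 12Q + 3Q^2.
dAVC/dQ = -12 + 6Q = 0 gives Q = 2. min AVC = 23 - 12·2 + 3·2^2 = 11.
So the shutdown price is $11.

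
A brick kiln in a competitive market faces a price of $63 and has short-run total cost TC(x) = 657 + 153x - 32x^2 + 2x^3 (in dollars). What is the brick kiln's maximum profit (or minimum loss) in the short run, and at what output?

AVC = 153 - 32x + 2x^2; min AVC = $25 at x = 8. Since P = $63 ≥ min AVC, the firm produces.
MC = 153 - 64x + 6x^2. Setting P = MC and taking the root on the rising branch gives x* = 9.
TR = 63·9 = 567. TC = 657 + 243 = 900. Profit = 567 − 900 = -$333.
By producing, the firm covers all variable cost plus $324 of fixed cost; shutting down would lose the full $657.

Profit = -$333 at x = 9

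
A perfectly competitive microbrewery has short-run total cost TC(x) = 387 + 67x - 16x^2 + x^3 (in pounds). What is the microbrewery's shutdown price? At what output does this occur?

The shutdown price is the minimum of AVC. VC = 67x - 16x^2 + x^3, so AVC = 67 - 16x + x^2.
dAVC/dx = -16 + 2x = 0 gives x = 8. min AVC = 67 - 16·8 + 8^2 = 3.
For P < £3 the firm produces nothing.

£3 per unit, at x = 8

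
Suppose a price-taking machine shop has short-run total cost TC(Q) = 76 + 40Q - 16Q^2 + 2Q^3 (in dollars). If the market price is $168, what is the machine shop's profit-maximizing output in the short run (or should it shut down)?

From TC, MC = TC'(Q) = 40 - 32Q + 6Q^2 and AVC = VC/Q = 40 - 16Q + 2Q^2.
AVC hits its minimum where MC = AVC, at Q = 4, giving min AVC = 40 - 16·4 + 2·4^2 = $8.
P = $168 exceeds min AVC = $8, so the firm stays open.
Solving P = MC: -128 - 32Q + 6Q^2 = 0 ⇒ Q = -8/3 or 8. On the upward-sloping branch, Q* = 8.
Check: AVC at Q = 8 is $40 ≤ P, so revenue covers variable cost.
Profit = P·Q − TC = 168·8 − 396 = $948.

Produce at Q = 8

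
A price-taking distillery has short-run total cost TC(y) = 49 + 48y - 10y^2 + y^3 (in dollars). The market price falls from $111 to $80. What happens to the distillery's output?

AVC = 48 - 10y + y^2, minimized at y = 5 where min AVC = $23. MC = 48 - 20y + 3y^2.
At P = $111 ≥ min AVC, set P = MC on the rising branch: y = 9.
At P = $80 ≥ min AVC, set P = MC: y = 8. The firm stays open but cuts output.

Output falls from 9 to 8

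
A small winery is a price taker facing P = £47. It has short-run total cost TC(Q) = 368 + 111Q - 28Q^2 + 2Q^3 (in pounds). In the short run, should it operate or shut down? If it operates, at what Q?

Produce at Q = 8

From TC, MC = TC'(Q) = 111 - 56Q + 6Q^2 and AVC = VC/Q = 111 - 28Q + 2Q^2.
AVC is minimized where dAVC/dQ = -28 + 4Q = 0, at Q = 7; min AVC = 111 - 28·7 + 2·7^2 = £13.
Because £47 ≥ £13, revenue can cover variable cost; the firm operates.
Solving P = MC: 64 - 56Q + 6Q^2 = 0 ⇒ Q = 4/3 or 8. On the upward-sloping branch, Q* = 8.
Check: AVC at Q = 8 is £15 ≤ P, so revenue covers variable cost.
Profit = P·Q − TC = 47·8 − 488 = -£112, a loss, but smaller than the £368 fixed cost the firm would lose by shutting down.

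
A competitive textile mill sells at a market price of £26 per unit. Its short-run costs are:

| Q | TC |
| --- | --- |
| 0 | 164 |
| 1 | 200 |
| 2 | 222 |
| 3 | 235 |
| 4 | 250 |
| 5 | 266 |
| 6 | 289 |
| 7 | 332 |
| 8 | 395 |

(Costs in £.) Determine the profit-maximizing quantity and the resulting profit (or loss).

Q = 6; profit = -£133

Profit at each row (π = 26Q − TC): Q=0: -164; Q=1: -174; Q=2: -170; Q=3: -157; Q=4: -146; Q=5: -136; Q=6: -133; Q=7: -150; Q=8: -187.
Profit is maximized at Q = 6. AVC there is 125/6 = £20.83 ≤ P, so producing beats shutting down (which would give -£164).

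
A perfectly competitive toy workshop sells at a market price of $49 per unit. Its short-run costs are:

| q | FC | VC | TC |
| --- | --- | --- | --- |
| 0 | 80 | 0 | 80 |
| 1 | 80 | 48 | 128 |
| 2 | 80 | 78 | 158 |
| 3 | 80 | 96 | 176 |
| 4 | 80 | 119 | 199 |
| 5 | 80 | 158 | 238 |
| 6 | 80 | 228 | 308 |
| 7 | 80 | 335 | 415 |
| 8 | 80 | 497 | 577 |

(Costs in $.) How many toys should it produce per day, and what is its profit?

Profit at each row (π = 49q − TC): q=0: -80; q=1: -79; q=2: -60; q=3: -29; q=4: -3; q=5: 7; q=6: -14; q=7: -72; q=8: -185.
Profit is maximized at q = 5. AVC there is 158/5 = $31.60 ≤ P, so producing beats shutting down (which would give -$80).

q = 5; profit = $7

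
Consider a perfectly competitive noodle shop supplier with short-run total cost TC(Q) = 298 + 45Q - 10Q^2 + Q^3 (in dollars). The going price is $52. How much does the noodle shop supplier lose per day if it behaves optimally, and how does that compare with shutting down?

Profit = -$102 at Q = 7

AVC = 45 - 10Q + Q^2 has its minimum $20 at Q = 5; price $52 clears that bar, so the firm operates.
With MC = 45 - 20Q + 3Q^2, P = MC on the upward-sloping part at Q* = 7.
TR = 52·7 = 364. TC = 298 + 168 = 466. Profit = 364 − 466 = -$102.
By producing, the firm covers all variable cost plus $196 of fixed cost; shutting down would lose the full $298.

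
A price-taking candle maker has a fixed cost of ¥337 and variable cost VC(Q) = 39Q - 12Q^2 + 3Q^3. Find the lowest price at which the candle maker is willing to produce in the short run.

The firm shuts down when price falls below the minimum of average variable cost. AVC = VC/Q = 39 - 12Q + 3Q^2.
At the minimum of AVC, MC = AVC. MC = 39 - 24Q + 9Q^2; setting MC = AVC gives 6Q^2 - 12Q = 0, so Q = 2. min AVC = 27.
The firm shuts down for any P below ¥27.

¥27 per unit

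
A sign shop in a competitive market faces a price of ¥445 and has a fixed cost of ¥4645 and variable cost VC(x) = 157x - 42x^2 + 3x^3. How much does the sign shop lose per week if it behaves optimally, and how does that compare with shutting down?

Profit = -¥325 at x = 12

AVC = 157 - 42x + 3x^2; min AVC = ¥10 at x = 7. Since P = ¥445 ≥ min AVC, the firm produces.
MC = 157 - 84x + 9x^2. Setting P = MC and taking the root on the rising branch gives x* = 12.
TR = 445·12 = 5340. TC = 4645 + 1020 = 5665. Profit = 5340 − 5665 = -¥325.
That loss of ¥325 beats the ¥4645 the firm would lose by shutting down; producing recovers ¥4320 of fixed cost.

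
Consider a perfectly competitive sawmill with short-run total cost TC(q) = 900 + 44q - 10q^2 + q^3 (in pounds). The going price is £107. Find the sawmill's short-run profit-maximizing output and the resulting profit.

AVC = 44 - 10q + q^2; min AVC = £19 at q = 5. Since P = £107 ≥ min AVC, the firm produces.
MC = 44 - 20q + 3q^2. Setting P = MC and taking the root on the rising branch gives q* = 9.
TR = 107·9 = 963. TC = 900 + 315 = 1215. Profit = 963 − 1215 = -£252.
By producing, the firm covers all variable cost plus £648 of fixed cost; shutting down would lose the full £900.

Profit = -£252 at q = 9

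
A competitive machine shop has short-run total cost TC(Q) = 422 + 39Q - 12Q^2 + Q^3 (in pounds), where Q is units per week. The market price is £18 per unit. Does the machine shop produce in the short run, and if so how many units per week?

Strip out fixed cost: VC = 39Q - 12Q^2 + Q^3. Then AVC = 39 - 12Q + Q^2 and MC = 39 - 24Q + 3Q^2.
The AVC parabola has its vertex at Q = 12/2 = 6, where AVC = 39 - 12·6 + 6^2 = £3.
Since P = £18 ≥ min AVC = £3, price covers variable cost and the firm should produce.
Set P = MC: 18 = 39 - 24Q + 3Q^2 → 21 - 24Q + 3Q^2 = 0. The roots are Q = 1 and Q = 7; the profit-maximizing output is on the rising part of MC, so Q* = 7.
Check: AVC at Q = 7 is £4 ≤ P, so revenue covers variable cost.
Profit = P·Q − TC = 18·7 − 450 = -£324, a loss, but smaller than the £422 fixed cost the firm would lose by shutting down.

Produce at Q = 7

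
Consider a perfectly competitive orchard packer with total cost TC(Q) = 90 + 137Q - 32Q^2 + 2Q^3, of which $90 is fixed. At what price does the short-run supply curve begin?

$9 per unit

The firm shuts down when price falls below the minimum of average variable cost. AVC = VC/Q = 137 - 32Q + 2Q^2.
At the minimum of AVC, MC = AVC. MC = 137 - 64Q + 6Q^2; setting MC = AVC gives 4Q^2 - 32Q = 0, so Q = 8. min AVC = 9.
So the shutdown price is $9.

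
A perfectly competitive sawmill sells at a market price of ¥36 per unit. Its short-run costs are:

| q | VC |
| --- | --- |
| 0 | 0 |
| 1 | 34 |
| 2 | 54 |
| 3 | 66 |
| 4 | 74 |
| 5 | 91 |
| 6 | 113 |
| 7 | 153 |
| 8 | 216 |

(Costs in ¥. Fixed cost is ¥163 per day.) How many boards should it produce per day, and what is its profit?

Tabulate TR − TC: q=0: -163; q=1: -161; q=2: -145; q=3: -121; q=4: -93; q=5: -74; q=6: -60; q=7: -64; q=8: -91.
Profit is maximized at q = 6. AVC there is 113/6 = ¥18.83 ≤ P, so producing beats shutting down (which would give -¥163).

q = 6; profit = -¥60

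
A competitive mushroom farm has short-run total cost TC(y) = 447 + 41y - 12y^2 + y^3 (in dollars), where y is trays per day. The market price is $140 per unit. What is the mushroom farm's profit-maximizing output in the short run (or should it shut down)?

From TC, MC = TC'(y) = 41 - 24y + 3y^2 and AVC = VC/y = 41 - 12y + y^2.
AVC hits its minimum where MC = AVC, at y = 6, giving min AVC = 41 - 12·6 + 6^2 = $5.
P = $140 exceeds min AVC = $5, so the firm stays open.
Set P = MC: 140 = 41 - 24y + 3y^2 → -99 - 24y + 3y^2 = 0. The roots are y = -3 and y = 11; the profit-maximizing output is on the rising part of MC, so y* = 11.
Check: AVC at y = 11 is $30 ≤ P, so revenue covers variable cost.
Profit = P·y − TC = 140·11 − 777 = $763.

Produce at y = 11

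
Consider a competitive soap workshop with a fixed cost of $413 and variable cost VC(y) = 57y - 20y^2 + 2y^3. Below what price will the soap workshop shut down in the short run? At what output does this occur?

$7 per unit, at y = 5

Short-run supply begins at min AVC. From VC = 57y - 20y^2 + 2y^3, AVC = 57 - 20y + 2y^2.
dAVC/dy = -20 + 4y = 0 gives y = 5. min AVC = 57 - 20·5 + 2·5^2 = 7.
For P < $7 the firm produces nothing.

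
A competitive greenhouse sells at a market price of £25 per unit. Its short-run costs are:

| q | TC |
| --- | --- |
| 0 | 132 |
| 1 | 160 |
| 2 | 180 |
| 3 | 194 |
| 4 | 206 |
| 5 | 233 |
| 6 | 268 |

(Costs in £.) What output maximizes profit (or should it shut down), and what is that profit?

q = 4; profit = -£106

Tabulate TR − TC: q=0: -132; q=1: -135; q=2: -130; q=3: -119; q=4: -106; q=5: -108; q=6: -118.
Profit is maximized at q = 4. AVC there is 74/4 = £18.50 ≤ P, so producing beats shutting down (which would give -£132).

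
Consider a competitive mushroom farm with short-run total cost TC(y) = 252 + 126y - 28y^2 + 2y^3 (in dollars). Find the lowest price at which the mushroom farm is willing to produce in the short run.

$28 per unit

Short-run supply begins at min AVC. From VC = 126y - 28y^2 + 2y^3, AVC = 126 - 28y + 2y^2.
dAVC/dy = -28 + 4y = 0 gives y = 7. min AVC = 126 - 28·7 + 2·7^2 = 28.
So the shutdown price is $28.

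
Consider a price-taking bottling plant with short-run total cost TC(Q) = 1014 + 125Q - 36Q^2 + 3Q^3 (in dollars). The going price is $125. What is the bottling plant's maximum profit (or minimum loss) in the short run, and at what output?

AVC = 125 - 36Q + 3Q^2; min AVC = $17 at Q = 6. Since P = $125 ≥ min AVC, the firm produces.
With MC = 125 - 72Q + 9Q^2, P = MC on the upward-sloping part at Q* = 8.
TR = 125·8 = 1000. TC = 1014 + 232 = 1246. Profit = 1000 − 1246 = -$246.
That loss of $246 beats the $1014 the firm would lose by shutting down; producing recovers $768 of fixed cost.

Profit = -$246 at Q = 8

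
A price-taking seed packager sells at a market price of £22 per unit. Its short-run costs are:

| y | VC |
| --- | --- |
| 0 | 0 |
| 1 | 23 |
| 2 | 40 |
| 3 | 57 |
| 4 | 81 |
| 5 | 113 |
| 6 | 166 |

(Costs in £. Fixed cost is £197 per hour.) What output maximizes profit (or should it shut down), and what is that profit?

Compute π = P·y − TC at each output: y=0: -197; y=1: -198; y=2: -193; y=3: -188; y=4: -190; y=5: -200; y=6: -231.
Profit is maximized at y = 3. AVC there is 57/3 = £19 ≤ P, so producing beats shutting down (which would give -£197).

y = 3; profit = -£188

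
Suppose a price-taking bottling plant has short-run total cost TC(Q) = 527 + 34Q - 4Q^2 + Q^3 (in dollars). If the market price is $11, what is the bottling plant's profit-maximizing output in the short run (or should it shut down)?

Shut down

From TC, MC = TC'(Q) = 34 - 8Q + 3Q^2 and AVC = VC/Q = 34 - 4Q + Q^2.
The AVC parabola has its vertex at Q = 4/2 = 2, where AVC = 34 - 4·2 + 2^2 = $30.
With P < min AVC ($11 < $30), every unit sold adds to the loss.
Best response: produce nothing and absorb the $527 fixed cost.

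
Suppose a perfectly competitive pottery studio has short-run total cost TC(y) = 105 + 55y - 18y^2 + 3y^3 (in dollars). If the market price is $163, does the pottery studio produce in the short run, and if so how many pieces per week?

Produce at y = 6

Variable cost is VC = 55y - 18y^2 + 3y^3, so AVC = VC/y = 55 - 18y + 3y^2 and MC = dTC/dy = 55 - 36y + 9y^2.
AVC is minimized where dAVC/dy = -18 + 6y = 0, at y = 3; min AVC = 55 - 18·3 + 3·3^2 = $28.
Because $163 ≥ $28, revenue can cover variable cost; the firm operates.
P = MC gives -108 - 36y + 9y^2 = 0, with roots -2 and 6. Take the larger (rising MC): y* = 6.
Check: AVC at y = 6 is $55 ≤ P, so revenue covers variable cost.
Profit = P·y − TC = 163·6 − 435 = $543.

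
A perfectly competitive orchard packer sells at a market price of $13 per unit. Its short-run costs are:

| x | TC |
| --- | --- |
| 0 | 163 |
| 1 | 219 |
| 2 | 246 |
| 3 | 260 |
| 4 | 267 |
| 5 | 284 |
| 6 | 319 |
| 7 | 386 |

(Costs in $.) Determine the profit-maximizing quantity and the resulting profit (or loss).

x = 0 (shut down); profit = -$163

Tabulate TR − TC: x=0: -163; x=1: -206; x=2: -220; x=3: -221; x=4: -215; x=5: -219; x=6: -241; x=7: -295.
Profit is highest at x = 0. Equivalently, the lowest AVC in the table is 121/5 ≈ $24.20 at x = 5, and P = $13 falls below it — price never covers variable cost, so the firm shuts down and loses only its fixed cost.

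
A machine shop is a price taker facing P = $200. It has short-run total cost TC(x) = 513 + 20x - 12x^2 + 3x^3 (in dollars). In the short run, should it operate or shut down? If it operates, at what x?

From TC, MC = TC'(x) = 20 - 24x + 9x^2 and AVC = VC/x = 20 - 12x + 3x^2.
AVC is minimized where dAVC/dx = -12 + 6x = 0, at x = 2; min AVC = 20 - 12·2 + 3·2^2 = $8.
Since P = $200 ≥ min AVC = $8, price covers variable cost and the firm should produce.
Set P = MC: 200 = 20 - 24x + 9x^2 → -180 - 24x + 9x^2 = 0. The roots are x = -10/3 and x = 6; the profit-maximizing output is on the rising part of MC, so x* = 6.
Check: AVC at x = 6 is $56 ≤ P, so revenue covers variable cost.
Profit = P·x − TC = 200·6 − 849 = $351.

Produce at x = 6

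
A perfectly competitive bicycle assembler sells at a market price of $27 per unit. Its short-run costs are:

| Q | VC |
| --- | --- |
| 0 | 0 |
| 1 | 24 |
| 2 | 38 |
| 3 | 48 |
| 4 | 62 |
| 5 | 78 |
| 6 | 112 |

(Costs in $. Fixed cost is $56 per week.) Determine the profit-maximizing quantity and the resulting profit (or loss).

Tabulate TR − TC: Q=0: -56; Q=1: -53; Q=2: -40; Q=3: -23; Q=4: -10; Q=5: 1; Q=6: -6.
Profit is maximized at Q = 5. AVC there is 78/5 = $15.60 ≤ P, so producing beats shutting down (which would give -$56).

Q = 5; profit = $1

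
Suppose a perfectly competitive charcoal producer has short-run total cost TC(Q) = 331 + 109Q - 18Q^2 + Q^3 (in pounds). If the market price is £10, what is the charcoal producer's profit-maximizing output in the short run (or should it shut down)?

Shut down

Strip out fixed cost: VC = 109Q - 18Q^2 + Q^3. Then AVC = 109 - 18Q + Q^2 and MC = 109 - 36Q + 3Q^2.
AVC hits its minimum where MC = AVC, at Q = 9, giving min AVC = 109 - 18·9 + 9^2 = £28.
With P < min AVC (£10 < £28), every unit sold adds to the loss.
Shutting down limits the loss to fixed cost, £331.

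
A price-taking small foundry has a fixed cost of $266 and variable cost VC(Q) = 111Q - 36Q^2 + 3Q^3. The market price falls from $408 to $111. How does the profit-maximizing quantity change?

Output falls from 11 to 8

MC = 111 - 72Q + 9Q^2; the shutdown threshold is min AVC = $3 (at Q = 6).
At P = $408 ≥ min AVC, set P = MC on the rising branch: Q = 11.
At P = $111 ≥ min AVC, set P = MC: Q = 8. The firm stays open but cuts output.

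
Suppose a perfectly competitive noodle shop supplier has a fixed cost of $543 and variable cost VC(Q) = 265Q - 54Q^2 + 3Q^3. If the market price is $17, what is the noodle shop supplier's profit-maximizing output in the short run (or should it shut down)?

From TC, MC = TC'(Q) = 265 - 108Q + 9Q^2 and AVC = VC/Q = 265 - 54Q + 3Q^2.
The AVC parabola has its vertex at Q = 54/6 = 9, where AVC = 265 - 54·9 + 3·9^2 = $22.
With P < min AVC ($17 < $22), every unit sold adds to the loss.
Shutting down limits the loss to fixed cost, $543.

Shut down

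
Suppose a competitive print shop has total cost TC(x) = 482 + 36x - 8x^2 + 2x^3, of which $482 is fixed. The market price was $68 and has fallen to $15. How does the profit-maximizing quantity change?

Output falls from 4 to 0 (the firm shuts down)

MC = 36 - 16x + 6x^2; the shutdown threshold is min AVC = $28 (at x = 2).
With P = $68 above the shutdown price, P = MC gives x = 4.
At P = $15 < min AVC = $28, price no longer covers variable cost at any output, so the firm shuts down: x = 0.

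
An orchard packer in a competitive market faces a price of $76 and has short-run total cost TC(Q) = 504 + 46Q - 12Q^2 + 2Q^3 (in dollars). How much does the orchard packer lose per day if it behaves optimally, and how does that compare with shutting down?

AVC = 46 - 12Q + 2Q^2; min AVC = $28 at Q = 3. Since P = $76 ≥ min AVC, the firm produces.
MC = 46 - 24Q + 6Q^2. Setting P = MC and taking the root on the rising branch gives Q* = 5.
TR = 76·5 = 380. TC = 504 + 180 = 684. Profit = 380 − 684 = -$304.
Shutting down would mean losing the fixed cost of $504, so operating at a loss of $304 is better by $200.

Profit = -$304 at Q = 5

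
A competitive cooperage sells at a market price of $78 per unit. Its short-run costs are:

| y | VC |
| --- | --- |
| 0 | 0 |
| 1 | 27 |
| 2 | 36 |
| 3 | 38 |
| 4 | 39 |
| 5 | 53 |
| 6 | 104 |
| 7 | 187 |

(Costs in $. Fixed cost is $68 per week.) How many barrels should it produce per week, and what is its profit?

y = 6; profit = $296

Tabulate TR − TC: y=0: -68; y=1: -17; y=2: 52; y=3: 128; y=4: 205; y=5: 269; y=6: 296; y=7: 291.
Profit is maximized at y = 6. AVC there is 104/6 = $17.33 ≤ P, so producing beats shutting down (which would give -$68).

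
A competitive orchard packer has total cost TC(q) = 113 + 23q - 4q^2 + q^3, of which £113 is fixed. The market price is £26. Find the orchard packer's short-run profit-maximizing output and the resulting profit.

Profit = -£95 at q = 3

AVC = 23 - 4q + q^2; min AVC = £19 at q = 2. Since P = £26 ≥ min AVC, the firm produces.
MC = 23 - 8q + 3q^2. Setting P = MC and taking the root on the rising branch gives q* = 3.
TR = 26·3 = 78. TC = 113 + 60 = 173. Profit = 78 − 173 = -£95.
By producing, the firm covers all variable cost plus £18 of fixed cost; shutting down would lose the full £113.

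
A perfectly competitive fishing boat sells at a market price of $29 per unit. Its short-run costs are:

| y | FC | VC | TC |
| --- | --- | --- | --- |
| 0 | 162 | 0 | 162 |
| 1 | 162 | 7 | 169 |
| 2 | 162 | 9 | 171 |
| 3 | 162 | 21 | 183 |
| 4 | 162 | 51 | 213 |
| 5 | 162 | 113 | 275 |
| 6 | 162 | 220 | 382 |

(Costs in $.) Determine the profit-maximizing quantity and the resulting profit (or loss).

y = 3; profit = -$96

Tabulate TR − TC: y=0: -162; y=1: -140; y=2: -113; y=3: -96; y=4: -97; y=5: -130; y=6: -208.
Profit is maximized at y = 3. AVC there is 21/3 = $7 ≤ P, so producing beats shutting down (which would give -$162).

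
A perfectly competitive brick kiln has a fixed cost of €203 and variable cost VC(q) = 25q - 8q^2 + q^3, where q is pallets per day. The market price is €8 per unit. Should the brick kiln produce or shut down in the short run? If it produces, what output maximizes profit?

Shut down

Variable cost is VC = 25q - 8q^2 + q^3, so AVC = VC/q = 25 - 8q + q^2 and MC = dTC/dq = 25 - 16q + 3q^2.
The AVC parabola has its vertex at q = 8/2 = 4, where AVC = 25 - 8·4 + 4^2 = €9.
Since P = €8 < min AVC = €9, price fails to cover variable cost at any output.
Shutting down limits the loss to fixed cost, €203.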